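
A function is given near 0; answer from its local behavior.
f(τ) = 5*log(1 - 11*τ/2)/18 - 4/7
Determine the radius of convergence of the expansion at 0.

The radius of convergence is 2/11.

Branch term (5/18)*log(1 - τ/(2/11)): its argument vanishes at τ = 2/11, a logarithmic branch point, modulus 2/11.
The radius of convergence is the smallest modulus among the singular points: 2/11.


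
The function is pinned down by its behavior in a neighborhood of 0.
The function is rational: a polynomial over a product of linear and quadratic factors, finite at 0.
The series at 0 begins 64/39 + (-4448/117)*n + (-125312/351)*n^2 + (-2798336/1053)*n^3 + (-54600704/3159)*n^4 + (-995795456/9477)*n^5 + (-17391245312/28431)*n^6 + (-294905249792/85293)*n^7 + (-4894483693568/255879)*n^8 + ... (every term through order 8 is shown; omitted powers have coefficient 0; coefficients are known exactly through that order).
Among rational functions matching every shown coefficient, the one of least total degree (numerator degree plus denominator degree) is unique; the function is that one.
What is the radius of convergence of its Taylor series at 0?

The radius of convergence is -1/2 + (1/2)*sqrt(2).

No rational of total degree below 7 reproduces all 9 coefficients; solving the [2/5] Pade equations on them gives f(n) = (-4*n**2/3 + 5*n/2 - 1/13)/((n - 3/4)*(n**2 + n - 1/4)**2), whose expansion matches every shown term.
Denominator factor (n**2 + n - 1/4)^2: discriminant 2, real irrational roots -1/2 + (1/2)*sqrt(2) and -1/2 - (1/2)*sqrt(2); poles of order 2, moduli -1/2 + (1/2)*sqrt(2) and 1/2 + (1/2)*sqrt(2).
Denominator factor (n - 3/4): pole of order 1 at 3/4, modulus 3/4.
The radius of convergence is the smallest modulus among the singular points: -1/2 + (1/2)*sqrt(2).


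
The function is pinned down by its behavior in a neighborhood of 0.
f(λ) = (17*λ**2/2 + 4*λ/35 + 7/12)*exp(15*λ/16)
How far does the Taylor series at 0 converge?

The radius of convergence is infinite.

The factor exp(15*λ/16) is entire and contributes no finite singular point.
The polynomial part has no poles.
No finite singular points: the Taylor series at 0 converges everywhere.


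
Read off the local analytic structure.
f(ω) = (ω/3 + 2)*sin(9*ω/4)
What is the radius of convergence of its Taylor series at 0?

The factor sin(9*ω/4) is entire and contributes no finite singular point.
The polynomial part has no poles.
No finite singular points: the Taylor series at 0 converges everywhere.

The radius of convergence is infinite.


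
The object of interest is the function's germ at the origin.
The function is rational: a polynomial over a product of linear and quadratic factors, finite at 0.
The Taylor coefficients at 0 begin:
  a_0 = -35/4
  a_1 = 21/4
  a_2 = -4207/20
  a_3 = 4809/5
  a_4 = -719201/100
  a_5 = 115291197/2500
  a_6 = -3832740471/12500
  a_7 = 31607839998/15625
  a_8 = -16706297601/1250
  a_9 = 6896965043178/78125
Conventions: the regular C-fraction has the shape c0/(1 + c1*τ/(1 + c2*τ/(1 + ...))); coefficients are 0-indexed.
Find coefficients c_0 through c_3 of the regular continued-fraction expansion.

The regular C-fraction coefficients are [-35/4, 3/5, 592/15, -319981/8880].

Taylor coefficients (read off): a_0 = -35/4, a_1 = 21/4, a_2 = -4207/20, a_3 = 4809/5.
c0 = a_0 = -35/4. Peel one level at a time: if S = 1 + c*τ/S' with S'(0) = 1, then c is the τ-coefficient of S and S' = c*τ/(S - 1).
S_1 = c0/f = 1 + (3/5)*τ + (-592/25)*τ^2 + ...; c1 = 3/5.
S_2 = c1*τ/(S_1 - 1) = 1 + (592/15)*τ + (319981/225)*τ^2 + ...; c2 = 592/15.
S_3 = c2*τ/(S_2 - 1) = 1 + (-319981/8880)*τ + ...; c3 = -319981/8880.


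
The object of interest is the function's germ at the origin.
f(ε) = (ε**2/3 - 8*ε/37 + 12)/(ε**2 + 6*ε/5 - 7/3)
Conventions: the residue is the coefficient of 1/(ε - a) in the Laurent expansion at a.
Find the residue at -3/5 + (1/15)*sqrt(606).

The factor ε**2 + 6*ε/5 - 7/3 splits as (ε - a)(ε - a') with a = -3/5 + (1/15)*sqrt(606), a' = -3/5 - (1/15)*sqrt(606). At the order-1 pole a set g(ε) = (ε - a)*f(ε) = [ε**2/3 - 8*ε/37 + 12] / (ε - a').
Simple pole: residue = g(a) at a = -3/5 + (1/15)*sqrt(606), which is -57/185 + (109453/672660)*sqrt(606).

The residue is -57/185 + (109453/672660)*sqrt(606).


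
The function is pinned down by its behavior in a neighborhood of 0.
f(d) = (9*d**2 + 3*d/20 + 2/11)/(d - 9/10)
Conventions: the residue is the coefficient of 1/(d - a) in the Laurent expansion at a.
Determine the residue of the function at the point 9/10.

The residue is 3347/440.

At the order-1 pole 9/10 set g(d) = (d - (9/10))*f(d) = 9*d**2 + 3*d/20 + 2/11.
Simple pole: residue = g(a) at a = 9/10, which is 3347/440.


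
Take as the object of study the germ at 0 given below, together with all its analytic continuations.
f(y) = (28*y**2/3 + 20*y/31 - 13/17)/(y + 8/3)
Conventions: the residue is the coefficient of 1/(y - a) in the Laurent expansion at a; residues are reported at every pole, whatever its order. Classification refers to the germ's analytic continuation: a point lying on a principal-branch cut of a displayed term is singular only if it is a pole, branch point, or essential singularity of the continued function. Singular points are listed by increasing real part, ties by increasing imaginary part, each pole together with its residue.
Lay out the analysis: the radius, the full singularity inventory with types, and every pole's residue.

Radius of convergence at 0: 8/3.
At -8/3: a pole of order 1; residue 909023/14229.

Denominator factor (y + 8/3): pole of order 1 at -8/3, modulus 8/3.
The radius of convergence is the smallest modulus among the singular points: 8/3.
At the order-1 pole -8/3 set g(y) = (y - (-8/3))*f(y) = 28*y**2/3 + 20*y/31 - 13/17.
Simple pole: residue = g(a) at a = -8/3, which is 909023/14229.


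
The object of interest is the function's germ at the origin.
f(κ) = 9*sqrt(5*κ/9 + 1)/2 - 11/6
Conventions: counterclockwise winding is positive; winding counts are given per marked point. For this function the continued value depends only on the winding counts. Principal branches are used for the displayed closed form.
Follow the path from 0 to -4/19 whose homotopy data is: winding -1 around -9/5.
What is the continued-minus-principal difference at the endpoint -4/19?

The rational part is single-valued and drops out of the difference; each branch term changes only by its own monodromy.
(9/2)*sqrt(1 - κ/(-9/5)): winding -1 is odd, the square root flips sign, contributing -2*(9/2)*sqrt(1 - (-4/19)/(-9/5)) = -2*(9/2)*sqrt(151/171) = -(3/19)*sqrt(2869).
Summing the contributions at κ = -4/19 gives -(3/19)*sqrt(2869).

Continued minus principal equals -(3/19)*sqrt(2869).


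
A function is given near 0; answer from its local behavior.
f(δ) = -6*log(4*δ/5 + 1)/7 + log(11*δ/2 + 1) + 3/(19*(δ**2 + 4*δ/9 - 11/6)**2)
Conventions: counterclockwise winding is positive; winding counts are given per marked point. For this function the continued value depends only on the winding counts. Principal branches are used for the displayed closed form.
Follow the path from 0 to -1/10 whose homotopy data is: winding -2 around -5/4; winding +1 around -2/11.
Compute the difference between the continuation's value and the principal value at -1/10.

Continued minus principal equals (38/7)*pi*i.

The rational part is single-valued and drops out of the difference; each branch term changes only by its own monodromy.
(1)*log(1 - δ/(-2/11)): each positive loop around -2/11 adds 2*pi*i to the log, so winding +1 contributes (1)*(1)*2*pi*i = (2)*pi*i.
(-6/7)*log(1 - δ/(-5/4)): each positive loop around -5/4 adds 2*pi*i to the log, so winding -2 contributes (-6/7)*(-2)*2*pi*i = (24/7)*pi*i.
Summing the contributions at δ = -1/10 gives (38/7)*pi*i.


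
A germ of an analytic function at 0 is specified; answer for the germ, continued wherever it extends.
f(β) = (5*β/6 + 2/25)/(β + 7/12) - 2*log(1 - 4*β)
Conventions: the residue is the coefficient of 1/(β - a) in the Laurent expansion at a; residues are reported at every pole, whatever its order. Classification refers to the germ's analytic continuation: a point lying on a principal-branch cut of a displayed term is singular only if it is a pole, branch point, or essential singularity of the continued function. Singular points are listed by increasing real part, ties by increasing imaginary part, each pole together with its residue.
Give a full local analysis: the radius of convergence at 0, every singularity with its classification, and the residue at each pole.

Radius of convergence at 0: 1/4.
At -7/12: a pole of order 1; residue -731/1800.
At 1/4: a logarithmic branch point.

Denominator factor (β + 7/12): pole of order 1 at -7/12, modulus 7/12.
Branch term (-2)*log(1 - β/(1/4)): its argument vanishes at β = 1/4, a logarithmic branch point, modulus 1/4.
The radius of convergence is the smallest modulus among the singular points: 1/4.
The branch term is analytic at -7/12 and contributes nothing to the residue; only the rational part matters.
At the order-1 pole -7/12 set g(β) = (β - (-7/12))*(rational part) = 5*β/6 + 2/25.
Simple pole: residue = g(a) at a = -7/12, which is -731/1800.
List the singular points by increasing real part (a conjugate pair: the negative imaginary part first).


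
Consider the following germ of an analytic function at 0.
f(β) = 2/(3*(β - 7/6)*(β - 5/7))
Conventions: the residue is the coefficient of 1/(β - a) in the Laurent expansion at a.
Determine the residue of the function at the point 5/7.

At the order-1 pole 5/7 set g(β) = (β - (5/7))*f(β) = 2/(3*(β - 7/6)).
Simple pole: residue = g(a) at a = 5/7, which is -28/19.

The residue is -28/19.


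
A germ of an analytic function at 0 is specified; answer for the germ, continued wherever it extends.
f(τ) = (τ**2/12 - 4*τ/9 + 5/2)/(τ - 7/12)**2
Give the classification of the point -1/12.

Denominator factors: τ - 7/12 = -2/3 at τ = -1/12 — none vanishes.
So the germ continues analytically to -1/12.

The point is a regular point.


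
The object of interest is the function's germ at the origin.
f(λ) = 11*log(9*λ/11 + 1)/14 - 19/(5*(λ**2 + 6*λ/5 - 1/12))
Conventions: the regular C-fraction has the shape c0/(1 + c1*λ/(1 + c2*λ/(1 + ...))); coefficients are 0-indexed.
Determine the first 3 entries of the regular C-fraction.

The regular C-fraction coefficients are [228/5, -76683/5320, -240510415/299165944].

Taylor coefficients (expand at 0): a_0 = 228/5, a_1 = 230049/350, a_2 = 385098291/38500.
c0 = a_0 = 228/5. Peel one level at a time: if S = 1 + c*λ/S' with S'(0) = 1, then c is the λ-coefficient of S and S' = c*λ/(S - 1).
S_1 = c0/f = 1 + (-76683/5320)*λ + (-144306249/12453056)*λ^2 + ...; c1 = -76683/5320.
S_2 = c1*λ/(S_1 - 1) = 1 + (-240510415/299165944)*λ + ...; c2 = -240510415/299165944.


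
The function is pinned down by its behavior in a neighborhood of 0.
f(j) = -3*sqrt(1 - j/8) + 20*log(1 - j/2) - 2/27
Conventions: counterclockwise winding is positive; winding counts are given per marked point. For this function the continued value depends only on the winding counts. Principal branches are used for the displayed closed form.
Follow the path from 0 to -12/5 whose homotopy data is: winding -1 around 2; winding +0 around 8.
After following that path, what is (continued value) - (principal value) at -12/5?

The rational part is single-valued and drops out of the difference; each branch term changes only by its own monodromy.
(20)*log(1 - j/(2)): each positive loop around 2 adds 2*pi*i to the log, so winding -1 contributes (20)*(-1)*2*pi*i = -(40)*pi*i.
(-3)*sqrt(1 - j/(8)): winding +0 is even, the square root returns to the same sheet, contribution 0.
Summing the contributions at j = -12/5 gives -(40)*pi*i.

Continued minus principal equals -(40)*pi*i.


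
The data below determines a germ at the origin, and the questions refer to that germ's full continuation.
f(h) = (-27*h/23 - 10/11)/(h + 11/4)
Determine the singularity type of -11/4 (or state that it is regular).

The point is a pole of order 1.

The denominator factor h + 11/4 vanishes at -11/4 and appears to the power 1; the numerator there equals 2347/1012, nonzero, and no other factor vanishes.
Hence a pole whose order is the multiplicity, 1.


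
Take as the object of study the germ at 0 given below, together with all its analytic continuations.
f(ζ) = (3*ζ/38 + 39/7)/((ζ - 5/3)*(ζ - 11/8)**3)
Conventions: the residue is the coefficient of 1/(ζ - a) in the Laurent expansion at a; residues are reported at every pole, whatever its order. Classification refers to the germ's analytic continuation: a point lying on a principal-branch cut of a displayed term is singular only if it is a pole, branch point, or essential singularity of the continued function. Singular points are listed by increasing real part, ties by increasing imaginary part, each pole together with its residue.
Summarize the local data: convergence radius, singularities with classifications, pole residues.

Radius of convergence at 0: 11/8.
At 11/8: a pole of order 3; residue -10485504/45619.
At 5/3: a pole of order 1; residue 10485504/45619.

Denominator factor (ζ - 5/3): pole of order 1 at 5/3, modulus 5/3.
Denominator factor (ζ - 11/8)^3: pole of order 3 at 11/8, modulus 11/8.
The radius of convergence is the smallest modulus among the singular points: 11/8.
At the order-3 pole 11/8 set g(ζ) = (ζ - (11/8))^3*f(ζ) = (3*ζ/38 + 39/7)/(ζ - 5/3).
Order-3 pole: residue = g''(a)/2; g''(11/8) = -20971008/45619, so the residue is -10485504/45619.
At the order-1 pole 5/3 set g(ζ) = (ζ - (5/3))*f(ζ) = (3*ζ/38 + 39/7)/(ζ - 11/8)**3.
Simple pole: residue = g(a) at a = 5/3, which is 10485504/45619.
List the singular points by increasing real part (a conjugate pair: the negative imaginary part first).


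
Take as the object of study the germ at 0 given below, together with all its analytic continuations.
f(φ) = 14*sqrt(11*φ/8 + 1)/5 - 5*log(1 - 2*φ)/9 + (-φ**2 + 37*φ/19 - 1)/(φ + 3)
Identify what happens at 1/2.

The point is a logarithmic branch point.

The term (-5/9)*log(1 - φ/(1/2)) has argument 1 - 1/2/(1/2) = 0 at 1/2: a logarithmic (infinitely-sheeted) branch point; the remaining terms are analytic or single-valued there.


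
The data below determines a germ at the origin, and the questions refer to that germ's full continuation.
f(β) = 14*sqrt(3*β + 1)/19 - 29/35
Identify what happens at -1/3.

The term (14/19)*sqrt(1 - β/(-1/3)) has argument 1 - -1/3/(-1/3) = 0 at -1/3: a square-root (algebraic, two-sheeted) branch point; the remaining terms are analytic or single-valued there.

The point is an algebraic (square-root) branch point.


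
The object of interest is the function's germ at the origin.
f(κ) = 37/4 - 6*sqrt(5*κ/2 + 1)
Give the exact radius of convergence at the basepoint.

Branch term (-6)*sqrt(1 - κ/(-2/5)): its argument vanishes at κ = -2/5, a square-root branch point, modulus 2/5.
The radius of convergence is the smallest modulus among the singular points: 2/5.

The radius of convergence is 2/5.


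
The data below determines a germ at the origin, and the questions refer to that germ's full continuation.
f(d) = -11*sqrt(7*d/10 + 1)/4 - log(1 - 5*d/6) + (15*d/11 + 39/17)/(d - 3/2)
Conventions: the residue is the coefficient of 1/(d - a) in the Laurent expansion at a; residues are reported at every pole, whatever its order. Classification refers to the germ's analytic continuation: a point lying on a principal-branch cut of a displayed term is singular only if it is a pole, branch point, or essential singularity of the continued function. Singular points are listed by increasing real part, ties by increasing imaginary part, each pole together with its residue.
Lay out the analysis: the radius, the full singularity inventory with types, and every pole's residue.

Radius of convergence at 0: 6/5.
At -10/7: an algebraic (square-root) branch point.
At 6/5: a logarithmic branch point.
At 3/2: a pole of order 1; residue 1623/374.

Denominator factor (d - 3/2): pole of order 1 at 3/2, modulus 3/2.
Branch term (-1)*log(1 - d/(6/5)): its argument vanishes at d = 6/5, a logarithmic branch point, modulus 6/5.
Branch term (-11/4)*sqrt(1 - d/(-10/7)): its argument vanishes at d = -10/7, a square-root branch point, modulus 10/7.
The radius of convergence is the smallest modulus among the singular points: 6/5.
The branch terms are analytic at 3/2 and contribute nothing to the residue; only the rational part matters.
At the order-1 pole 3/2 set g(d) = (d - (3/2))*(rational part) = 15*d/11 + 39/17.
Simple pole: residue = g(a) at a = 3/2, which is 1623/374.
List the singular points by increasing real part (a conjugate pair: the negative imaginary part first).


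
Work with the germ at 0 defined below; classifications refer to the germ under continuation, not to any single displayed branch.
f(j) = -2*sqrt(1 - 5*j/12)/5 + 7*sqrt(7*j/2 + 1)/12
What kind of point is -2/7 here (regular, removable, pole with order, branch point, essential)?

The term (7/12)*sqrt(1 - j/(-2/7)) has argument 1 - -2/7/(-2/7) = 0 at -2/7: a square-root (algebraic, two-sheeted) branch point; the remaining terms are analytic or single-valued there.

The point is an algebraic (square-root) branch point.


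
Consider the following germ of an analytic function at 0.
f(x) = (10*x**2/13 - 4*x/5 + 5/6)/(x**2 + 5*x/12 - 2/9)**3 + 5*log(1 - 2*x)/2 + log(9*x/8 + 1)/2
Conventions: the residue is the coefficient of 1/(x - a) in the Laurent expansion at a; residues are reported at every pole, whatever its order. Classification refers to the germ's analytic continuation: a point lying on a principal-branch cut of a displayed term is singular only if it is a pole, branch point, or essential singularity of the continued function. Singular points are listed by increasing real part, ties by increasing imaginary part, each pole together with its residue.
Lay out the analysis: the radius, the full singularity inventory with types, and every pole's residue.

Radius of convergence at 0: -5/24 + (1/8)*sqrt(17).
At -8/9: a logarithmic branch point.
At -5/24 - (1/8)*sqrt(17): a pole of order 3; residue -(17792/14739)*sqrt(17).
At -5/24 + (1/8)*sqrt(17): a pole of order 3; residue (17792/14739)*sqrt(17).
At 1/2: a logarithmic branch point.

Denominator factor (x**2 + 5*x/12 - 2/9)^3: discriminant 17/16, real irrational roots -5/24 + (1/8)*sqrt(17) and -5/24 - (1/8)*sqrt(17); poles of order 3, moduli -5/24 + (1/8)*sqrt(17) and 5/24 + (1/8)*sqrt(17).
Branch term (5/2)*log(1 - x/(1/2)): its argument vanishes at x = 1/2, a logarithmic branch point, modulus 1/2.
Branch term (1/2)*log(1 - x/(-8/9)): its argument vanishes at x = -8/9, a logarithmic branch point, modulus 8/9.
The radius of convergence is the smallest modulus among the singular points: -5/24 + (1/8)*sqrt(17).
The branch terms are analytic at -5/24 - (1/8)*sqrt(17) and contribute nothing to the residue; only the rational part matters.
The factor x**2 + 5*x/12 - 2/9 splits as (x - a)(x - a') with a = -5/24 - (1/8)*sqrt(17), a' = -5/24 + (1/8)*sqrt(17). At the order-3 pole a set g(x) = (x - a)^3*(rational part) = [10*x**2/13 - 4*x/5 + 5/6] / (x - a')^3.
Order-3 pole: residue = g''(a)/2; g''(-5/24 - (1/8)*sqrt(17)) = -(35584/14739)*sqrt(17), so the residue is -(17792/14739)*sqrt(17).
The branch terms are analytic at -5/24 + (1/8)*sqrt(17) and contribute nothing to the residue; only the rational part matters.
The factor x**2 + 5*x/12 - 2/9 splits as (x - a)(x - a') with a = -5/24 + (1/8)*sqrt(17), a' = -5/24 - (1/8)*sqrt(17). At the order-3 pole a set g(x) = (x - a)^3*(rational part) = [10*x**2/13 - 4*x/5 + 5/6] / (x - a')^3.
Order-3 pole: residue = g''(a)/2; g''(-5/24 + (1/8)*sqrt(17)) = (35584/14739)*sqrt(17), so the residue is (17792/14739)*sqrt(17).
List the singular points by increasing real part (a conjugate pair: the negative imaginary part first).


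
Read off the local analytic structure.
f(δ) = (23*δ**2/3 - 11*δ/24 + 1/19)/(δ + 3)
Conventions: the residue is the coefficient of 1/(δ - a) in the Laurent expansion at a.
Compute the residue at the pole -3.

The residue is 10705/152.

At the order-1 pole -3 set g(δ) = (δ - (-3))*f(δ) = 23*δ**2/3 - 11*δ/24 + 1/19.
Simple pole: residue = g(a) at a = -3, which is 10705/152.


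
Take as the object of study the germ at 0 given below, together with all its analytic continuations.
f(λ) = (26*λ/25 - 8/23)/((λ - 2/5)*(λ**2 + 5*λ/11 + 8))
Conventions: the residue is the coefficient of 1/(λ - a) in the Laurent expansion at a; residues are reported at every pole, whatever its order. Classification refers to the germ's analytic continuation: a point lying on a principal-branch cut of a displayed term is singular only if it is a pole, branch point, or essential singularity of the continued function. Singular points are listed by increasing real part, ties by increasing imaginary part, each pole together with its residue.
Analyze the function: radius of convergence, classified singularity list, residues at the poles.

Denominator factor (λ**2 + 5*λ/11 + 8): discriminant -3847/121, complex-conjugate roots (-5/22) + ((1/22)*sqrt(3847))*i and (-5/22) - ((1/22)*sqrt(3847))*i; poles of order 1, moduli (2)*sqrt(2) and (2)*sqrt(2).
Denominator factor (λ - 2/5): pole of order 1 at 2/5, modulus 2/5.
The radius of convergence is the smallest modulus among the singular points: 2/5.
The factor λ**2 + 5*λ/11 + 8 splits as (λ - a)(λ - a') with a = (-5/22) - ((1/22)*sqrt(3847))*i, a' = (-5/22) + ((1/22)*sqrt(3847))*i. At the order-1 pole a set g(λ) = (λ - a)*f(λ) = [(26*λ/25 - 8/23)/(λ - 2/5)] / (λ - a').
Simple pole: residue = g(a) at a = (-5/22) - ((1/22)*sqrt(3847))*i, which is (-539/131905) + ((13057/4412509)*sqrt(3847))*i.
The factor λ**2 + 5*λ/11 + 8 splits as (λ - a)(λ - a') with a = (-5/22) + ((1/22)*sqrt(3847))*i, a' = (-5/22) - ((1/22)*sqrt(3847))*i. At the order-1 pole a set g(λ) = (λ - a)*f(λ) = [(26*λ/25 - 8/23)/(λ - 2/5)] / (λ - a').
Simple pole: residue = g(a) at a = (-5/22) + ((1/22)*sqrt(3847))*i, which is (-539/131905) - ((13057/4412509)*sqrt(3847))*i.
At the order-1 pole 2/5 set g(λ) = (λ - (2/5))*f(λ) = (26*λ/25 - 8/23)/(λ**2 + 5*λ/11 + 8).
Simple pole: residue = g(a) at a = 2/5, which is 1078/131905.
List the singular points by increasing real part (a conjugate pair: the negative imaginary part first).

Radius of convergence at 0: 2/5.
At (-5/22) - ((1/22)*sqrt(3847))*i: a pole of order 1; residue (-539/131905) + ((13057/4412509)*sqrt(3847))*i.
At (-5/22) + ((1/22)*sqrt(3847))*i: a pole of order 1; residue (-539/131905) - ((13057/4412509)*sqrt(3847))*i.
At 2/5: a pole of order 1; residue 1078/131905.


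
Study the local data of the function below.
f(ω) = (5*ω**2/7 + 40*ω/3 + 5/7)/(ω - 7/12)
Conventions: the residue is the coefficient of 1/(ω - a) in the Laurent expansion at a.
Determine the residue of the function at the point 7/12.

At the order-1 pole 7/12 set g(ω) = (ω - (7/12))*f(ω) = 5*ω**2/7 + 40*ω/3 + 5/7.
Simple pole: residue = g(a) at a = 7/12, which is 2935/336.

The residue is 2935/336.


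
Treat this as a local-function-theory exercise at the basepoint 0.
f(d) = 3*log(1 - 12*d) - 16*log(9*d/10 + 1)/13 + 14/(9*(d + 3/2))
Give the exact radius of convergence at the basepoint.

Denominator factor (d + 3/2): pole of order 1 at -3/2, modulus 3/2.
Branch term (-16/13)*log(1 - d/(-10/9)): its argument vanishes at d = -10/9, a logarithmic branch point, modulus 10/9.
Branch term (3)*log(1 - d/(1/12)): its argument vanishes at d = 1/12, a logarithmic branch point, modulus 1/12.
The radius of convergence is the smallest modulus among the singular points: 1/12.

The radius of convergence is 1/12.


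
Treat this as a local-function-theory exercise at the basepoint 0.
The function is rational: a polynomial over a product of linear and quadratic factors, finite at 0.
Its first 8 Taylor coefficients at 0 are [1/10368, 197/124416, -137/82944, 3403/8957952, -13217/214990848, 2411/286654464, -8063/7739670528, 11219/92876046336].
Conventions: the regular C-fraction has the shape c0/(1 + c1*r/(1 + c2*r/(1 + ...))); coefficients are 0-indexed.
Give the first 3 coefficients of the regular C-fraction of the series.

The regular C-fraction coefficients are [1/10368, -197/12, 41275/2364].

Taylor coefficients (read off): a_0 = 1/10368, a_1 = 197/124416, a_2 = -137/82944.
c0 = a_0 = 1/10368. Peel one level at a time: if S = 1 + c*r/S' with S'(0) = 1, then c is the r-coefficient of S and S' = c*r/(S - 1).
S_1 = c0/f = 1 + (-197/12)*r + (41275/144)*r^2 + ...; c1 = -197/12.
S_2 = c1*r/(S_1 - 1) = 1 + (41275/2364)*r + ...; c2 = 41275/2364.


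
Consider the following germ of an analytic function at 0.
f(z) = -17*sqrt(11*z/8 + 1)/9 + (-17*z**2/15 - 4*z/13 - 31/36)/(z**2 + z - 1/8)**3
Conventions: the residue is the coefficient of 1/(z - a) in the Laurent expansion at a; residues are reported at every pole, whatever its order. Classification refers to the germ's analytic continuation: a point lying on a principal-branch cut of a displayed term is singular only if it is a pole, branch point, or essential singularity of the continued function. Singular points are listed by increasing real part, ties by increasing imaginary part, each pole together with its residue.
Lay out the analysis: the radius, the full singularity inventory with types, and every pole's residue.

Denominator factor (z**2 + z - 1/8)^3: discriminant 3/2, real irrational roots -1/2 + (1/4)*sqrt(6) and -1/2 - (1/4)*sqrt(6); poles of order 3, moduli -1/2 + (1/4)*sqrt(6) and 1/2 + (1/4)*sqrt(6).
Branch term (-17/9)*sqrt(1 - z/(-8/11)): its argument vanishes at z = -8/11, a square-root branch point, modulus 8/11.
The radius of convergence is the smallest modulus among the singular points: -1/2 + (1/4)*sqrt(6).
The branch term is analytic at -1/2 - (1/4)*sqrt(6) and contributes nothing to the residue; only the rational part matters.
The factor z**2 + z - 1/8 splits as (z - a)(z - a') with a = -1/2 - (1/4)*sqrt(6), a' = -1/2 + (1/4)*sqrt(6). At the order-3 pole a set g(z) = (z - a)^3*(rational part) = [-17*z**2/15 - 4*z/13 - 31/36] / (z - a')^3.
Order-3 pole: residue = g''(a)/2; g''(-1/2 - (1/4)*sqrt(6)) = (7946/5265)*sqrt(6), so the residue is (3973/5265)*sqrt(6).
The branch term is analytic at -1/2 + (1/4)*sqrt(6) and contributes nothing to the residue; only the rational part matters.
The factor z**2 + z - 1/8 splits as (z - a)(z - a') with a = -1/2 + (1/4)*sqrt(6), a' = -1/2 - (1/4)*sqrt(6). At the order-3 pole a set g(z) = (z - a)^3*(rational part) = [-17*z**2/15 - 4*z/13 - 31/36] / (z - a')^3.
Order-3 pole: residue = g''(a)/2; g''(-1/2 + (1/4)*sqrt(6)) = -(7946/5265)*sqrt(6), so the residue is -(3973/5265)*sqrt(6).
List the singular points by increasing real part (a conjugate pair: the negative imaginary part first).

Radius of convergence at 0: -1/2 + (1/4)*sqrt(6).
At -1/2 - (1/4)*sqrt(6): a pole of order 3; residue (3973/5265)*sqrt(6).
At -8/11: an algebraic (square-root) branch point.
At -1/2 + (1/4)*sqrt(6): a pole of order 3; residue -(3973/5265)*sqrt(6).


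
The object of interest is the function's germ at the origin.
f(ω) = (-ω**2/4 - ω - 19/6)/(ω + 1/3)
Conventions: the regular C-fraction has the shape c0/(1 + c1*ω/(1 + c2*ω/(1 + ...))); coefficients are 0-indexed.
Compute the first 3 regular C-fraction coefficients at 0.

The regular C-fraction coefficients are [-19/2, 51/19, 223/646].

Taylor coefficients (expand at 0): a_0 = -19/2, a_1 = 51/2, a_2 = -309/4.
c0 = a_0 = -19/2. Peel one level at a time: if S = 1 + c*ω/S' with S'(0) = 1, then c is the ω-coefficient of S and S' = c*ω/(S - 1).
S_1 = c0/f = 1 + (51/19)*ω + (-669/722)*ω^2 + ...; c1 = 51/19.
S_2 = c1*ω/(S_1 - 1) = 1 + (223/646)*ω + ...; c2 = 223/646.


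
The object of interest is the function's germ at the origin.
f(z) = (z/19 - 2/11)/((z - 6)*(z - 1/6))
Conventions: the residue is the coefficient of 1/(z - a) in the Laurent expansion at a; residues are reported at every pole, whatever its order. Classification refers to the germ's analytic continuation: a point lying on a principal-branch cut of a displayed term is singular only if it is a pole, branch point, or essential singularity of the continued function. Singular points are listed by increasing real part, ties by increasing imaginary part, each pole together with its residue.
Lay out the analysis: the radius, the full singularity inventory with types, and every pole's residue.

Denominator factor (z - 1/6): pole of order 1 at 1/6, modulus 1/6.
Denominator factor (z - 6): pole of order 1 at 6, modulus 6.
The radius of convergence is the smallest modulus among the singular points: 1/6.
At the order-1 pole 1/6 set g(z) = (z - (1/6))*f(z) = (z/19 - 2/11)/(z - 6).
Simple pole: residue = g(a) at a = 1/6, which is 31/1045.
At the order-1 pole 6 set g(z) = (z - (6))*f(z) = (z/19 - 2/11)/(z - 1/6).
Simple pole: residue = g(a) at a = 6, which is 24/1045.
List the singular points by increasing real part (a conjugate pair: the negative imaginary part first).

Radius of convergence at 0: 1/6.
At 1/6: a pole of order 1; residue 31/1045.
At 6: a pole of order 1; residue 24/1045.


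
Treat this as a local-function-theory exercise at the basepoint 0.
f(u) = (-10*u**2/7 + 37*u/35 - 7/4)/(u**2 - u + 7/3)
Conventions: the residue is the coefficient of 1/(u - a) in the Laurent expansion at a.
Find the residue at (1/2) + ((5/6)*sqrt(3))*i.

The residue is (-13/70) - ((587/2100)*sqrt(3))*i.

The factor u**2 - u + 7/3 splits as (u - a)(u - a') with a = (1/2) + ((5/6)*sqrt(3))*i, a' = (1/2) - ((5/6)*sqrt(3))*i. At the order-1 pole a set g(u) = (u - a)*f(u) = [-10*u**2/7 + 37*u/35 - 7/4] / (u - a').
Simple pole: residue = g(a) at a = (1/2) + ((5/6)*sqrt(3))*i, which is (-13/70) - ((587/2100)*sqrt(3))*i.


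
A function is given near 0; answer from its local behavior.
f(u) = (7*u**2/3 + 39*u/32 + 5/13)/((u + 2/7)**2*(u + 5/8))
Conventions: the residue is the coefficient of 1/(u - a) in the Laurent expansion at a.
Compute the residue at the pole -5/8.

The residue is 261415/56316.

At the order-1 pole -5/8 set g(u) = (u - (-5/8))*f(u) = (7*u**2/3 + 39*u/32 + 5/13)/(u + 2/7)**2.
Simple pole: residue = g(a) at a = -5/8, which is 261415/56316.


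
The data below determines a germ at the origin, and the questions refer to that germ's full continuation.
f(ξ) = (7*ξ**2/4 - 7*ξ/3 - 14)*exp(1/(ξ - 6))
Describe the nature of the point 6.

The point is an essential singularity.

The exponent 1/(ξ - (6)) has a pole at 6, so exp(1/(ξ - (6))) takes every nonzero value near it: an essential singularity (not a pole of any order).


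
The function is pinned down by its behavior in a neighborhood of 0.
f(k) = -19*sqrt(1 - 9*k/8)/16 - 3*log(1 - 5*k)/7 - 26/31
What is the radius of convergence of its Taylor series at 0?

Branch term (-19/16)*sqrt(1 - k/(8/9)): its argument vanishes at k = 8/9, a square-root branch point, modulus 8/9.
Branch term (-3/7)*log(1 - k/(1/5)): its argument vanishes at k = 1/5, a logarithmic branch point, modulus 1/5.
The radius of convergence is the smallest modulus among the singular points: 1/5.

The radius of convergence is 1/5.


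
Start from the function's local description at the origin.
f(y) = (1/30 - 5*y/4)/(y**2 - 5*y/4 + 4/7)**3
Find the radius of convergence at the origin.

The radius of convergence is (2/7)*sqrt(7).

Denominator factor (y**2 - 5*y/4 + 4/7)^3: discriminant -81/112, complex-conjugate roots (5/8) + ((9/56)*sqrt(7))*i and (5/8) - ((9/56)*sqrt(7))*i; poles of order 3, moduli (2/7)*sqrt(7) and (2/7)*sqrt(7).
The radius of convergence is the smallest modulus among the singular points: (2/7)*sqrt(7).


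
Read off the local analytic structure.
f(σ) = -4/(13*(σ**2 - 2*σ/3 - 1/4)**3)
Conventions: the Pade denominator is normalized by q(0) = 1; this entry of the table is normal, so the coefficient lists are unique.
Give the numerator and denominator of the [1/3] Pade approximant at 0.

The Pade approximant has numerator coefficients [256/13, -4032/247]; denominator coefficients [1, 545/76, 154/57, -27073/513].

Taylor coefficients needed (expand at 0): a_0 = 256/13, a_1 = -2048/13, a_2 = 41984/39, a_3 = -2195456/351, a_4 = 11804672/351.
Write the denominator as Q(σ) = 1 + q1*σ + q2*σ^2 + q3*σ^3. Requiring Q*f - P = O(σ^5) with deg P <= 1 kills the coefficients of σ^2..σ^4 in Q*f:
  σ^2: a_2 + q1*a_1 + q2*a_0 = 0, i.e. 41984/39 + (-2048/13)*q1 + (256/13)*q2 = 0.
  σ^3: a_3 + q1*a_2 + q2*a_1 + q3*a_0 = 0, i.e. -2195456/351 + (41984/39)*q1 + (-2048/13)*q2 + (256/13)*q3 = 0.
  σ^4: a_4 + q1*a_3 + q2*a_2 + q3*a_1 = 0, i.e. 11804672/351 + (-2195456/351)*q1 + (41984/39)*q2 + (-2048/13)*q3 = 0.
Solving this linear system: q1 = 545/76, q2 = 154/57, q3 = -27073/513.
The numerator is Q*f truncated at degree 1: P0 = a_0 = 256/13; P1 = a_1 + q1*a_0 = -4032/247.


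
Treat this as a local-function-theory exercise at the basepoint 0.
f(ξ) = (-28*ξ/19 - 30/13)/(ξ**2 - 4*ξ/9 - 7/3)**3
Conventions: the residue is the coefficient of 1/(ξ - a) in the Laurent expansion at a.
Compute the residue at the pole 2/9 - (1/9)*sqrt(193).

The residue is (57651507/14205576632)*sqrt(193).

The factor ξ**2 - 4*ξ/9 - 7/3 splits as (ξ - a)(ξ - a') with a = 2/9 - (1/9)*sqrt(193), a' = 2/9 + (1/9)*sqrt(193). At the order-3 pole a set g(ξ) = (ξ - a)^3*f(ξ) = [-28*ξ/19 - 30/13] / (ξ - a')^3.
Order-3 pole: residue = g''(a)/2; g''(2/9 - (1/9)*sqrt(193)) = (57651507/7102788316)*sqrt(193), so the residue is (57651507/14205576632)*sqrt(193).


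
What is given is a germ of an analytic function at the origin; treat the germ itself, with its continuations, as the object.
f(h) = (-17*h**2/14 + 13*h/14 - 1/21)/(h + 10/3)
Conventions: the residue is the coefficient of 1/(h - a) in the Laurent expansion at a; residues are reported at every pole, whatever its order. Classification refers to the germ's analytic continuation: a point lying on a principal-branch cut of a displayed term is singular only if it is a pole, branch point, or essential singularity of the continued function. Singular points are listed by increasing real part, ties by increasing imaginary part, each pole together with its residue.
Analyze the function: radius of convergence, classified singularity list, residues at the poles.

Radius of convergence at 0: 10/3.
At -10/3: a pole of order 1; residue -1048/63.

Denominator factor (h + 10/3): pole of order 1 at -10/3, modulus 10/3.
The radius of convergence is the smallest modulus among the singular points: 10/3.
At the order-1 pole -10/3 set g(h) = (h - (-10/3))*f(h) = -17*h**2/14 + 13*h/14 - 1/21.
Simple pole: residue = g(a) at a = -10/3, which is -1048/63.


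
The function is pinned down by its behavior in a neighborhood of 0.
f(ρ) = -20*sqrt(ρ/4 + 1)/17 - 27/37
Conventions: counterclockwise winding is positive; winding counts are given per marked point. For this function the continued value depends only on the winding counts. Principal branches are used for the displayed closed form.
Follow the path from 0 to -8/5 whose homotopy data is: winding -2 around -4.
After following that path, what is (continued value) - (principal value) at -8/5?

The rational part is single-valued and drops out of the difference; each branch term changes only by its own monodromy.
(-20/17)*sqrt(1 - ρ/(-4)): winding -2 is even, the square root returns to the same sheet, contribution 0.
Summing the contributions at ρ = -8/5 gives 0.

Continued minus principal equals 0.


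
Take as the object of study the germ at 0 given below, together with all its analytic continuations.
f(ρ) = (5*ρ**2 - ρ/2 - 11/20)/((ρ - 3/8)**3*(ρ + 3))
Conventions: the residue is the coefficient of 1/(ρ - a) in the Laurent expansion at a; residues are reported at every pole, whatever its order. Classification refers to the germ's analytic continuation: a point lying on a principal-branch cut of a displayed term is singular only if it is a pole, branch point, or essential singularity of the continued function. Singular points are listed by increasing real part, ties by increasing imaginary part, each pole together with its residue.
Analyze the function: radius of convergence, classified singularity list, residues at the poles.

Radius of convergence at 0: 3/8.
At -3: a pole of order 1; residue -117632/98415.
At 3/8: a pole of order 3; residue 117632/98415.

Denominator factor (ρ + 3): pole of order 1 at -3, modulus 3.
Denominator factor (ρ - 3/8)^3: pole of order 3 at 3/8, modulus 3/8.
The radius of convergence is the smallest modulus among the singular points: 3/8.
At the order-1 pole -3 set g(ρ) = (ρ - (-3))*f(ρ) = (5*ρ**2 - ρ/2 - 11/20)/(ρ - 3/8)**3.
Simple pole: residue = g(a) at a = -3, which is -117632/98415.
At the order-3 pole 3/8 set g(ρ) = (ρ - (3/8))^3*f(ρ) = (5*ρ**2 - ρ/2 - 11/20)/(ρ + 3).
Order-3 pole: residue = g''(a)/2; g''(3/8) = 235264/98415, so the residue is 117632/98415.
List the singular points by increasing real part (a conjugate pair: the negative imaginary part first).


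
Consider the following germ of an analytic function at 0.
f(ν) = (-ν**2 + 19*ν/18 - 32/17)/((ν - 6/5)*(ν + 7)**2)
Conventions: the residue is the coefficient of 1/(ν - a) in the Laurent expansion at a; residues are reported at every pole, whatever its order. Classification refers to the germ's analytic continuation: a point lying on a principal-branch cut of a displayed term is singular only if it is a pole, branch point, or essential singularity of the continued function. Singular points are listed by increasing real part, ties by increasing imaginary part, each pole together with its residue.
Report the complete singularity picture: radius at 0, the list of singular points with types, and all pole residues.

Denominator factor (ν - 6/5): pole of order 1 at 6/5, modulus 6/5.
Denominator factor (ν + 7)^2: pole of order 2 at -7, modulus 7.
The radius of convergence is the smallest modulus among the singular points: 6/5.
At the order-2 pole -7 set g(ν) = (ν - (-7))^2*f(ν) = (-ν**2 + 19*ν/18 - 32/17)/(ν - 6/5).
Order-2 pole: residue = g'(a); g'(-7) = -83110/85731, so the residue is -83110/85731.
At the order-1 pole 6/5 set g(ν) = (ν - (6/5))*f(ν) = (-ν**2 + 19*ν/18 - 32/17)/(ν + 7)**2.
Simple pole: residue = g(a) at a = 6/5, which is -2621/85731.
List the singular points by increasing real part (a conjugate pair: the negative imaginary part first).

Radius of convergence at 0: 6/5.
At -7: a pole of order 2; residue -83110/85731.
At 6/5: a pole of order 1; residue -2621/85731.


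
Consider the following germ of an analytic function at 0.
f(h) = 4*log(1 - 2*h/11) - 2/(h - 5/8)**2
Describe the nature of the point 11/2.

The term (4)*log(1 - h/(11/2)) has argument 1 - 11/2/(11/2) = 0 at 11/2: a logarithmic (infinitely-sheeted) branch point; the remaining terms are analytic or single-valued there.

The point is a logarithmic branch point.


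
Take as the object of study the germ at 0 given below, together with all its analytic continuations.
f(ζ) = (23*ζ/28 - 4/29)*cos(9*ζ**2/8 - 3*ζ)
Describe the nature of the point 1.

The point is a regular point.

There is no denominator, hence no pole anywhere.
The factor cos(9*ζ**2/8 - 3*ζ) is entire.
So the germ continues analytically to 1.


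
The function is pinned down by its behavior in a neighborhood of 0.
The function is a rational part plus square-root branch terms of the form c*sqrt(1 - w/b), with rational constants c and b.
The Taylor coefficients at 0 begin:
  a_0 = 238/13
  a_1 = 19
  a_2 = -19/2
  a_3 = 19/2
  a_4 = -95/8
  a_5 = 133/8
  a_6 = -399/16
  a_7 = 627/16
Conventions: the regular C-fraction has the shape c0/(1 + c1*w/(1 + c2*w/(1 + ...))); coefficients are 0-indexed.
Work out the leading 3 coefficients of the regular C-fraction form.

Taylor coefficients (read off): a_0 = 238/13, a_1 = 19, a_2 = -19/2.
c0 = a_0 = 238/13. Peel one level at a time: if S = 1 + c*w/S' with S'(0) = 1, then c is the w-coefficient of S and S' = c*w/(S - 1).
S_1 = c0/f = 1 + (-247/238)*w + (45201/28322)*w^2 + ...; c1 = -247/238.
S_2 = c1*w/(S_1 - 1) = 1 + (183/119)*w + ...; c2 = 183/119.

The regular C-fraction coefficients are [238/13, -247/238, 183/119].


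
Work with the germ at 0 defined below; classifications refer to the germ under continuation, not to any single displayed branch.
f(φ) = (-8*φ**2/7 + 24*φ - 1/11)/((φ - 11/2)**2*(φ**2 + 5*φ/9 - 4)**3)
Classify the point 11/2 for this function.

The denominator factor φ - 11/2 vanishes at 11/2 and appears to the power 2; the numerator there equals 7495/77, nonzero, and no other factor vanishes.
Hence a pole whose order is the multiplicity, 2.

The point is a pole of order 2.
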